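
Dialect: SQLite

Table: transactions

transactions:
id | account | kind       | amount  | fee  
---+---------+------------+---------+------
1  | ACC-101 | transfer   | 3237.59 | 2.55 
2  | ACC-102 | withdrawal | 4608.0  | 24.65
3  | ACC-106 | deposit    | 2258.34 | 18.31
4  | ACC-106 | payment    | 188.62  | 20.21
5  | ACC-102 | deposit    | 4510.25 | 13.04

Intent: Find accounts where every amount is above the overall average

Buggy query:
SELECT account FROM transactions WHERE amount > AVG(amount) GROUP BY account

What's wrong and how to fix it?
Bug: AVG() is an aggregate; it can't sit directly in WHERE

Fix: Compute the overall average in a scalar subquery and compare each group's MIN against it in HAVING

Corrected query:
SELECT account FROM transactions GROUP BY account HAVING MIN(amount) > (SELECT AVG(amount) FROM transactions)

Result:
account
-------
ACC-101
ACC-102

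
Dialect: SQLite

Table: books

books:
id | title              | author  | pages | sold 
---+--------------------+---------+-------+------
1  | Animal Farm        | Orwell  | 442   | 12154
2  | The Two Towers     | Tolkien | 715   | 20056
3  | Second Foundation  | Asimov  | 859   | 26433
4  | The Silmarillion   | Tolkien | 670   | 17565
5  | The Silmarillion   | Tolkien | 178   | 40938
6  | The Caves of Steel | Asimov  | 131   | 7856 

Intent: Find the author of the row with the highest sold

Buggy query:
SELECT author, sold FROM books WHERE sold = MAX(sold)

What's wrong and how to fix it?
Bug: MAX(sold) is an aggregate and cannot be used directly in WHERE

Fix: Use a subquery: WHERE sold = (SELECT MAX(sold) FROM books)

Corrected query:
SELECT author, sold FROM books WHERE sold = (SELECT MAX(sold) FROM books)

Result:
author  | sold 
--------+------
Tolkien | 40938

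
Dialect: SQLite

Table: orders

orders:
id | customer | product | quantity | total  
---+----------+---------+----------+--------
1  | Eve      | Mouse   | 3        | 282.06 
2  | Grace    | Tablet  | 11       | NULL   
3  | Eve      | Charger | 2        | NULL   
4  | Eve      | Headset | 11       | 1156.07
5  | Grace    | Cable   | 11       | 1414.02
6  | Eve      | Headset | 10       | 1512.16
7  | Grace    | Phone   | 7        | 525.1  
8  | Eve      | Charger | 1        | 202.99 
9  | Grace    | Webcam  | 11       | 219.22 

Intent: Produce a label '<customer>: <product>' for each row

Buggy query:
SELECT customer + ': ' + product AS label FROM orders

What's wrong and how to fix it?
Bug: SQLite uses || for string concatenation; + coerces text to numbers (yielding 0)

Fix: Use the || operator for string concatenation

Corrected query:
SELECT customer || ': ' || product AS label FROM orders

Result:
label        
-------------
Eve: Mouse   
Grace: Tablet
Eve: Charger 
Eve: Headset 
Grace: Cable 
Eve: Headset 
Grace: Phone 
Eve: Charger 
Grace: Webcam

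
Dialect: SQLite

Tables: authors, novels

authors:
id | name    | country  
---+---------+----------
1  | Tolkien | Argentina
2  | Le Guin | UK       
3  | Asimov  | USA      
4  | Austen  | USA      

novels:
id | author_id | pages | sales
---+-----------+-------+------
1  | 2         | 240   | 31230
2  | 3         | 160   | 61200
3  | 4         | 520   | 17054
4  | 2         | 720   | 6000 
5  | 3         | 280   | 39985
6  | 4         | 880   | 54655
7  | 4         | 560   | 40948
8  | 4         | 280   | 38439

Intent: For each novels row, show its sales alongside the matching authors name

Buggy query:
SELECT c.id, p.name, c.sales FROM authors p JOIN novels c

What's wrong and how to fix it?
Bug: Missing join condition: each novels row is matched to all authors rows instead of just its own

Fix: Add ON c.author_id = p.id to the JOIN

Corrected query:
SELECT c.id, p.name, c.sales FROM authors p JOIN novels c ON c.author_id = p.id

Result:
id | name    | sales
---+---------+------
1  | Le Guin | 31230
2  | Asimov  | 61200
3  | Austen  | 17054
4  | Le Guin | 6000 
5  | Asimov  | 39985
6  | Austen  | 54655
7  | Austen  | 40948
8  | Austen  | 38439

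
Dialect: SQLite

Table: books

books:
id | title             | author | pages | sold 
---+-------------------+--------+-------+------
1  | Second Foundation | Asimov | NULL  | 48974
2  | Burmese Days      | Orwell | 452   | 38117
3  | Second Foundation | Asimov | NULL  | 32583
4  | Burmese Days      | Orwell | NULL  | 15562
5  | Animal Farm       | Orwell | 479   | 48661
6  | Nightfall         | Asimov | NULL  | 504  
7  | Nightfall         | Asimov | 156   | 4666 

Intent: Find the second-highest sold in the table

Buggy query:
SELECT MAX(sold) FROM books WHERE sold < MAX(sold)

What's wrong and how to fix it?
Bug: The inner MAX is an aggregate inside WHERE, which is not allowed

Fix: Put the inner MAX in a scalar subquery

Corrected query:
SELECT MAX(sold) FROM books WHERE sold < (SELECT MAX(sold) FROM books)

Result:
MAX(sold)
---------
48661    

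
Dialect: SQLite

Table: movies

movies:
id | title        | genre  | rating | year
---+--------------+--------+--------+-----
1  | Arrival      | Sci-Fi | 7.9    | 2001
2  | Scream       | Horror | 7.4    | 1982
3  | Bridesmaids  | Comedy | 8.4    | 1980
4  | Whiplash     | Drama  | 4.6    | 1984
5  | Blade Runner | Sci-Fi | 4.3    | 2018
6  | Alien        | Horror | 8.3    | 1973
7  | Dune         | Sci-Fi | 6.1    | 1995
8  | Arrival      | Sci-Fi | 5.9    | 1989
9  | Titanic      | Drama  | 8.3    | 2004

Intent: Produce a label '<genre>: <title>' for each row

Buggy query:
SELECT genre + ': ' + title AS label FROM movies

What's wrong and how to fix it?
Bug: SQLite uses || for string concatenation; + coerces text to numbers (yielding 0)

Fix: Use the || operator for string concatenation

Corrected query:
SELECT genre || ': ' || title AS label FROM movies

Result:
label               
--------------------
Sci-Fi: Arrival     
Horror: Scream      
Comedy: Bridesmaids 
Drama: Whiplash     
Sci-Fi: Blade Runner
Horror: Alien       
Sci-Fi: Dune        
Sci-Fi: Arrival     
Drama: Titanic      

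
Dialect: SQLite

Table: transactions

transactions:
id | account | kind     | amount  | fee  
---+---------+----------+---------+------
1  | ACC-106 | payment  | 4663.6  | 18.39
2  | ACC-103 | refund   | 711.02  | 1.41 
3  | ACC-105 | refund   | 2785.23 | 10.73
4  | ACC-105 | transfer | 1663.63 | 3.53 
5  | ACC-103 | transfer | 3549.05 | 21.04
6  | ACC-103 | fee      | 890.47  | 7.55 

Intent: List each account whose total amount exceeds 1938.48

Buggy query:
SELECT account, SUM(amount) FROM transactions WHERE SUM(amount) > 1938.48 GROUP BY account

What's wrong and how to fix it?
Bug: SUM(amount) is an aggregate, but WHERE filters rows before aggregation

Fix: Move the aggregate condition to a HAVING clause

Corrected query:
SELECT account, SUM(amount) FROM transactions GROUP BY account HAVING SUM(amount) > 1938.48

Result:
account | SUM(amount)
--------+------------
ACC-103 | 5150.54    
ACC-105 | 4448.86    
ACC-106 | 4663.6     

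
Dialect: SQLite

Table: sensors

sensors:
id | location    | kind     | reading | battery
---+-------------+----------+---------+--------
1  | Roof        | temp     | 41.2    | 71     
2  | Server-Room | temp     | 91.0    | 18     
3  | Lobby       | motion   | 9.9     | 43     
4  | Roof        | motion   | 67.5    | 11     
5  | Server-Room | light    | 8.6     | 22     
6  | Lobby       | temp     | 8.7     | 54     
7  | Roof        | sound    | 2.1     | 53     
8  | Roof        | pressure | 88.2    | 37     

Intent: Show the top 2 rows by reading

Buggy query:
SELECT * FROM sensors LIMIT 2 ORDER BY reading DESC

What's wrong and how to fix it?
Bug: ORDER BY cannot follow LIMIT; LIMIT is the final clause

Fix: Sort with ORDER BY, then apply LIMIT

Corrected query:
SELECT * FROM sensors ORDER BY reading DESC LIMIT 2

Result:
id | location    | kind     | reading | battery
---+-------------+----------+---------+--------
2  | Server-Room | temp     | 91      | 18     
8  | Roof        | pressure | 88.2    | 37     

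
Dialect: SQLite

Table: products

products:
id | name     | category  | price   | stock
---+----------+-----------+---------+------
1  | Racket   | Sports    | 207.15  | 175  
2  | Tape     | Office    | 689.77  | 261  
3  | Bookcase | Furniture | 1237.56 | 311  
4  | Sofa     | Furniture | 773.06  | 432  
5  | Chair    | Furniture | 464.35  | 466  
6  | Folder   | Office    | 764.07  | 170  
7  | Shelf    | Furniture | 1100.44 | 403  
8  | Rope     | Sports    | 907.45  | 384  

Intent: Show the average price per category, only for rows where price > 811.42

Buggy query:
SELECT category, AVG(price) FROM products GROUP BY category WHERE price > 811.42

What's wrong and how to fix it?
Bug: Row-level WHERE must come before GROUP BY in the clause order

Fix: Place WHERE between FROM and GROUP BY

Corrected query:
SELECT category, AVG(price) FROM products WHERE price > 811.42 GROUP BY category

Result:
category  | AVG(price)
----------+-----------
Furniture | 1169      
Sports    | 907.45    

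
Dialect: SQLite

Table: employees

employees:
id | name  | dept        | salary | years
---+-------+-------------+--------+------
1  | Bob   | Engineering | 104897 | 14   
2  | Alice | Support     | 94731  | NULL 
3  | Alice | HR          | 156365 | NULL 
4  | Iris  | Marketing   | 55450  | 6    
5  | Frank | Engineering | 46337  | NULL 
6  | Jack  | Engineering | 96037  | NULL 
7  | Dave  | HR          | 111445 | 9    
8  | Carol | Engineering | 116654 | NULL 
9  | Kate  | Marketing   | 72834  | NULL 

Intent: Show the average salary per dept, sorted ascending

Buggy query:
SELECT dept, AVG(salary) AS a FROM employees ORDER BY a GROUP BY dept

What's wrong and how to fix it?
Bug: GROUP BY must precede ORDER BY

Fix: Move ORDER BY to the end, after GROUP BY

Corrected query:
SELECT dept, AVG(salary) AS a FROM employees GROUP BY dept ORDER BY a

Result:
dept        | a       
------------+---------
Marketing   | 64142   
Engineering | 90981.25
Support     | 94731   
HR          | 133905  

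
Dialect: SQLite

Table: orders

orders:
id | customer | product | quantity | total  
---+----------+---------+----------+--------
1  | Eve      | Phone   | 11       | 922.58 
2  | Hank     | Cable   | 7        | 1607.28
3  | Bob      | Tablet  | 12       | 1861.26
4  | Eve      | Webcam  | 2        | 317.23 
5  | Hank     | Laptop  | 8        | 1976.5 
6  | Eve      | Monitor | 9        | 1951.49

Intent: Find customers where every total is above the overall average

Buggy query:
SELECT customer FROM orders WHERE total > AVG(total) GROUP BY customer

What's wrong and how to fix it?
Bug: WHERE evaluates per row before aggregation, so AVG() is unavailable

Fix: Compute the overall average in a scalar subquery and compare each group's MIN against it in HAVING

Corrected query:
SELECT customer FROM orders GROUP BY customer HAVING MIN(total) > (SELECT AVG(total) FROM orders)

Result:
customer
--------
Bob     
Hank    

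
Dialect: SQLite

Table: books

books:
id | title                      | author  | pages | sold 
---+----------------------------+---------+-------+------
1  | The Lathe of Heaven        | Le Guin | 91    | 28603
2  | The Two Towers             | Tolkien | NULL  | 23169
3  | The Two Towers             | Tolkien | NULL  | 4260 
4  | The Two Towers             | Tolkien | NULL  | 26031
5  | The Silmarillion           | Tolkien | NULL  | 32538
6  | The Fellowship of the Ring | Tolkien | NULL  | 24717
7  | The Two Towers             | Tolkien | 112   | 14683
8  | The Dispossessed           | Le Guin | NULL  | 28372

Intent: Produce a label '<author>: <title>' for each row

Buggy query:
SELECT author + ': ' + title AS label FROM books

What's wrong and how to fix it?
Bug: SQLite uses || for string concatenation; + coerces text to numbers (yielding 0)

Fix: Replace + with || to concatenate text

Corrected query:
SELECT author || ': ' || title AS label FROM books

Result:
label                              
-----------------------------------
Le Guin: The Lathe of Heaven       
Tolkien: The Two Towers            
Tolkien: The Two Towers            
Tolkien: The Two Towers            
Tolkien: The Silmarillion          
Tolkien: The Fellowship of the Ring
Tolkien: The Two Towers            
Le Guin: The Dispossessed          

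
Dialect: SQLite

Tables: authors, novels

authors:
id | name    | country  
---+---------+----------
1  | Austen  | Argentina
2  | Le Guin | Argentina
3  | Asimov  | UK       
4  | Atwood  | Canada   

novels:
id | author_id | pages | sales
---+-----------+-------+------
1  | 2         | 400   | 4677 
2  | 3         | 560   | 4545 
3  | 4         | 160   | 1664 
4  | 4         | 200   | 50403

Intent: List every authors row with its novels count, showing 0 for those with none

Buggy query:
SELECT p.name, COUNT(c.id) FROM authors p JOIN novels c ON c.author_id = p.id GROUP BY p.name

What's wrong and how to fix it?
Bug: INNER JOIN drops authors rows that have no matching novels rows

Fix: Switch to LEFT JOIN to retain unmatched parent rows

Corrected query:
SELECT p.name, COUNT(c.id) FROM authors p LEFT JOIN novels c ON c.author_id = p.id GROUP BY p.name

Result:
name    | COUNT(c.id)
--------+------------
Asimov  | 1          
Atwood  | 2          
Austen  | 0          
Le Guin | 1          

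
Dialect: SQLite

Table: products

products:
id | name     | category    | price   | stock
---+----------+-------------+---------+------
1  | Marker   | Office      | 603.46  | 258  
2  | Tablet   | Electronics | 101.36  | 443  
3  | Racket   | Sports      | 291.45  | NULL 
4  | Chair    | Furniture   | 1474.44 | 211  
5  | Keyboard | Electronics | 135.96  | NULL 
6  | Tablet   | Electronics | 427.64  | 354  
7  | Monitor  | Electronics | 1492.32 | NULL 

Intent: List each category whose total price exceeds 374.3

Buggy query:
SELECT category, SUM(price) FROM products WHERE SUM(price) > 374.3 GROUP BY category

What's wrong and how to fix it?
Bug: SUM(price) is an aggregate, but WHERE filters rows before aggregation

Fix: Use HAVING (which filters groups after aggregation) instead of WHERE

Corrected query:
SELECT category, SUM(price) FROM products GROUP BY category HAVING SUM(price) > 374.3

Result:
category    | SUM(price)
------------+-----------
Electronics | 2157.28   
Furniture   | 1474.44   
Office      | 603.46    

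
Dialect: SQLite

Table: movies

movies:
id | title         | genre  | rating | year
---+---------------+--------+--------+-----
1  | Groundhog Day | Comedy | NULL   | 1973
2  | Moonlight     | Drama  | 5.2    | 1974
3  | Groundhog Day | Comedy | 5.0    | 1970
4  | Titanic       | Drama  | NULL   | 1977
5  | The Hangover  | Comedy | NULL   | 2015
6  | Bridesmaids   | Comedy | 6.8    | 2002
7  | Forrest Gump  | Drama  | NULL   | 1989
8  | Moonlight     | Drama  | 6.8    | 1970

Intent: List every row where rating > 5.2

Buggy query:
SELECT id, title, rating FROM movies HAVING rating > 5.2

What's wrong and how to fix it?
Bug: HAVING filters the output of aggregation, but this query has no GROUP BY and no aggregate functions, so SQLite rejects it (HAVING clause on a non-aggregate query); the condition here is per row

Fix: Use WHERE for row-level filtering

Corrected query:
SELECT id, title, rating FROM movies WHERE rating > 5.2

Result:
id | title       | rating
---+-------------+-------
6  | Bridesmaids | 6.8   
8  | Moonlight   | 6.8   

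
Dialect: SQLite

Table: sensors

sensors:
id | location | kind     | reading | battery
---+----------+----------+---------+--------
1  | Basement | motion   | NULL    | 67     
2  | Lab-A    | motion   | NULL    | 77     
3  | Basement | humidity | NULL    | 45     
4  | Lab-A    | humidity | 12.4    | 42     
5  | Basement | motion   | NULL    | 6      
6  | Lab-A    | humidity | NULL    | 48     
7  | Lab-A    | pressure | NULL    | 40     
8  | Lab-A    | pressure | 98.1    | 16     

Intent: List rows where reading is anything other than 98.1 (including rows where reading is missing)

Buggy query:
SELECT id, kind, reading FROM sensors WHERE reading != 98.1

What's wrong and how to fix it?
Bug: Inequality against NULL is unknown, not true; rows with NULL are dropped

Fix: Handle NULL separately with IS NULL alongside the inequality

Corrected query:
SELECT id, kind, reading FROM sensors WHERE reading != 98.1 OR reading IS NULL

Result:
id | kind     | reading
---+----------+--------
1  | motion   | NULL   
2  | motion   | NULL   
3  | humidity | NULL   
4  | humidity | 12.4   
5  | motion   | NULL   
6  | humidity | NULL   
7  | pressure | NULL   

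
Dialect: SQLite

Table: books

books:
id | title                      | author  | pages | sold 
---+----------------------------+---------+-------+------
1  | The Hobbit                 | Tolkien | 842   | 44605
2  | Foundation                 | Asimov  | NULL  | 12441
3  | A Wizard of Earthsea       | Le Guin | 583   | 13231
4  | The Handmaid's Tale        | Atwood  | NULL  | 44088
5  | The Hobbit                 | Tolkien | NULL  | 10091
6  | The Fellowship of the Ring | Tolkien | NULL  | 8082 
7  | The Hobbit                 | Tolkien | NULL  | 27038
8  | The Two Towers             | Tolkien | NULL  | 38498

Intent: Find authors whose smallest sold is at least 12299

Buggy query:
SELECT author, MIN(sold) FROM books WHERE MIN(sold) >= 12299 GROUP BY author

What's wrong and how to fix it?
Bug: MIN() in WHERE is a misuse of aggregate

Fix: Replace WHERE with HAVING after the GROUP BY

Corrected query:
SELECT author, MIN(sold) FROM books GROUP BY author HAVING MIN(sold) >= 12299

Result:
author  | MIN(sold)
--------+----------
Asimov  | 12441    
Atwood  | 44088    
Le Guin | 13231    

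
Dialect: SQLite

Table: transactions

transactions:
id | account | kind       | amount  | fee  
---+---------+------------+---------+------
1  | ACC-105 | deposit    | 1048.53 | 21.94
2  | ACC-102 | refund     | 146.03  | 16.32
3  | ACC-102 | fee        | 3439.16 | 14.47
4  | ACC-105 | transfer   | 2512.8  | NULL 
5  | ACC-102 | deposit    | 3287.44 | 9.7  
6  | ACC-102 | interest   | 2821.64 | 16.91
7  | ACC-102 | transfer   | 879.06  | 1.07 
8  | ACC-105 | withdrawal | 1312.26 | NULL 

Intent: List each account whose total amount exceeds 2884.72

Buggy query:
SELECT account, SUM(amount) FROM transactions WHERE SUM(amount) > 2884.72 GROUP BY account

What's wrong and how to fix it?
Bug: Aggregate functions cannot appear in a WHERE clause

Fix: Move the aggregate condition to a HAVING clause

Corrected query:
SELECT account, SUM(amount) FROM transactions GROUP BY account HAVING SUM(amount) > 2884.72

Result:
account | SUM(amount)
--------+------------
ACC-102 | 10573.33   
ACC-105 | 4873.59    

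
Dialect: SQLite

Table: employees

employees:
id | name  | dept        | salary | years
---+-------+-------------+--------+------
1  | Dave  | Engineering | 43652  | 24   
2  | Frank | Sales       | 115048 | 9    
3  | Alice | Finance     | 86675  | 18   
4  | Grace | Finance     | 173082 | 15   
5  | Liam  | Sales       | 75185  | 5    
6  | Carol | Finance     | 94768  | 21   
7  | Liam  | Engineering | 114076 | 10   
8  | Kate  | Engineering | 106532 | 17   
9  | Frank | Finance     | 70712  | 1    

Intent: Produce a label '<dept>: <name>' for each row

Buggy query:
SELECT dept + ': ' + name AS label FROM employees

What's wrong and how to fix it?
Bug: SQLite uses || for string concatenation; + coerces text to numbers (yielding 0)

Fix: Use the || operator for string concatenation

Corrected query:
SELECT dept || ': ' || name AS label FROM employees

Result:
label            
-----------------
Engineering: Dave
Sales: Frank     
Finance: Alice   
Finance: Grace   
Sales: Liam      
Finance: Carol   
Engineering: Liam
Engineering: Kate
Finance: Frank   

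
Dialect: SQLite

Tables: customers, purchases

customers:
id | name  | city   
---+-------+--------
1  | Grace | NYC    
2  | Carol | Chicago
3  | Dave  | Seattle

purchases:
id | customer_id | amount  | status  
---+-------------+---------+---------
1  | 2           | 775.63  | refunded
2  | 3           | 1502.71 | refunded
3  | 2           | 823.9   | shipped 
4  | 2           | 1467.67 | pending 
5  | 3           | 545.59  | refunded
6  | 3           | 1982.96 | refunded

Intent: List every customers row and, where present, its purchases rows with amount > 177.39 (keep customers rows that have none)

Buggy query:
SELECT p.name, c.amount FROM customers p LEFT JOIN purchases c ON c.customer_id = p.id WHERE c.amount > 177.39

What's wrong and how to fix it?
Bug: A WHERE condition on the right-hand table after LEFT JOIN drops unmatched parents

Fix: Move the right-table condition into the ON clause so unmatched parents are kept

Corrected query:
SELECT p.name, c.amount FROM customers p LEFT JOIN purchases c ON c.customer_id = p.id AND c.amount > 177.39

Result:
name  | amount 
------+--------
Grace | NULL   
Carol | 775.63 
Carol | 823.9  
Carol | 1467.67
Dave  | 545.59 
Dave  | 1502.71
Dave  | 1982.96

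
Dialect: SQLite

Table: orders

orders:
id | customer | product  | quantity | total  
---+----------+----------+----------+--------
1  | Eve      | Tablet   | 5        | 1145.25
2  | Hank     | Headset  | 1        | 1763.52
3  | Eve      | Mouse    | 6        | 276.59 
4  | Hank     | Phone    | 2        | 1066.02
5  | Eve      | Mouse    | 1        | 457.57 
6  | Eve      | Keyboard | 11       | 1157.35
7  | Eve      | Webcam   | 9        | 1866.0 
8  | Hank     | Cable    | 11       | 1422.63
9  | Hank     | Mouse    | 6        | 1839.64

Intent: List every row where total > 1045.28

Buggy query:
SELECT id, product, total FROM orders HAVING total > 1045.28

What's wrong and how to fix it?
Bug: This is a non-aggregate query (no GROUP BY, no aggregates), so in SQLite the HAVING clause is invalid here; a row-level condition belongs in WHERE

Fix: Replace HAVING with WHERE since the condition applies to individual rows

Corrected query:
SELECT id, product, total FROM orders WHERE total > 1045.28

Result:
id | product  | total  
---+----------+--------
1  | Tablet   | 1145.25
2  | Headset  | 1763.52
4  | Phone    | 1066.02
6  | Keyboard | 1157.35
7  | Webcam   | 1866   
8  | Cable    | 1422.63
9  | Mouse    | 1839.64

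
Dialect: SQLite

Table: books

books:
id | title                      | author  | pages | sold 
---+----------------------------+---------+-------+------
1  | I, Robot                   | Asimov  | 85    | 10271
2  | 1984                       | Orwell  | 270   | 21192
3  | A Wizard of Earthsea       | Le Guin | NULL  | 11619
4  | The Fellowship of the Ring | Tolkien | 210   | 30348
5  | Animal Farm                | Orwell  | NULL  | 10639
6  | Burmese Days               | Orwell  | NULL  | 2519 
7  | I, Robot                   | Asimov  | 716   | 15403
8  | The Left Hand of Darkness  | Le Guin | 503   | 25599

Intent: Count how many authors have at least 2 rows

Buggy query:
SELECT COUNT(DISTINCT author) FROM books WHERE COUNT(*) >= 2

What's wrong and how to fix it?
Bug: WHERE filters individual rows, not groups, so a group-level COUNT is invalid there

Fix: Group first with HAVING COUNT(*) >= 2, then COUNT the resulting groups

Corrected query:
SELECT COUNT(*) FROM (SELECT author FROM books GROUP BY author HAVING COUNT(*) >= 2)

Result:
COUNT(*)
--------
3       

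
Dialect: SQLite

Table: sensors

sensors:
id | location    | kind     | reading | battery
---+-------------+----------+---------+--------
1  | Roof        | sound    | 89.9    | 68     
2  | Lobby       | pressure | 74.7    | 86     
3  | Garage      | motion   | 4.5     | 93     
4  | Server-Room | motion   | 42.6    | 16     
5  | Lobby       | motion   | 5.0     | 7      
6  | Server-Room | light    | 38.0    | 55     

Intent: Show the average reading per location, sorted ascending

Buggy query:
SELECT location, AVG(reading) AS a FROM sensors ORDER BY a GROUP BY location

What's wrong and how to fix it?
Bug: GROUP BY must precede ORDER BY

Fix: Move ORDER BY to the end, after GROUP BY

Corrected query:
SELECT location, AVG(reading) AS a FROM sensors GROUP BY location ORDER BY a

Result:
location    | a    
------------+------
Garage      | 4.5  
Lobby       | 39.85
Server-Room | 40.3 
Roof        | 89.9 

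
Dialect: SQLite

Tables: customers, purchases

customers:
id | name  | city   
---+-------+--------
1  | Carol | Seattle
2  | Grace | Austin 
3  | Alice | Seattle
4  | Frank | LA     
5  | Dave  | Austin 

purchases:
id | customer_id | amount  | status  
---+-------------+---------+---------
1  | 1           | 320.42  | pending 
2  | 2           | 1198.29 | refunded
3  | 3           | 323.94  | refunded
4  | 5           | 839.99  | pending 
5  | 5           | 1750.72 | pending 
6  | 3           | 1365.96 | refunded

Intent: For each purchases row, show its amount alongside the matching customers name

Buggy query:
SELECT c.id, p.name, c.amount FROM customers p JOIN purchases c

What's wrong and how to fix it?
Bug: JOIN with no ON clause produces a cartesian product; every purchases row pairs with every customers row

Fix: Specify the join condition linking the foreign key to the parent id

Corrected query:
SELECT c.id, p.name, c.amount FROM customers p JOIN purchases c ON c.customer_id = p.id

Result:
id | name  | amount 
---+-------+--------
1  | Carol | 320.42 
2  | Grace | 1198.29
3  | Alice | 323.94 
4  | Dave  | 839.99 
5  | Dave  | 1750.72
6  | Alice | 1365.96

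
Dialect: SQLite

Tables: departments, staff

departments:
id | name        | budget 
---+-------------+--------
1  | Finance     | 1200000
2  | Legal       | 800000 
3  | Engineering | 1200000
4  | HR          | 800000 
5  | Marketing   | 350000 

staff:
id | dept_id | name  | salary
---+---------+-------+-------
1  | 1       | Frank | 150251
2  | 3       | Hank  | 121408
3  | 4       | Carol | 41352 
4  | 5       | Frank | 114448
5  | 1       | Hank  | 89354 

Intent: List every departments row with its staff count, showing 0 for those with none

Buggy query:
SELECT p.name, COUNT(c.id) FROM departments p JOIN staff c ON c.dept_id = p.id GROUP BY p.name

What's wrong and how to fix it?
Bug: An inner join excludes parents with zero children

Fix: Use LEFT JOIN so parents without children still appear (COUNT(c.id) gives 0)

Corrected query:
SELECT p.name, COUNT(c.id) FROM departments p LEFT JOIN staff c ON c.dept_id = p.id GROUP BY p.name

Result:
name        | COUNT(c.id)
------------+------------
Engineering | 1          
Finance     | 2          
HR          | 1          
Legal       | 0          
Marketing   | 1          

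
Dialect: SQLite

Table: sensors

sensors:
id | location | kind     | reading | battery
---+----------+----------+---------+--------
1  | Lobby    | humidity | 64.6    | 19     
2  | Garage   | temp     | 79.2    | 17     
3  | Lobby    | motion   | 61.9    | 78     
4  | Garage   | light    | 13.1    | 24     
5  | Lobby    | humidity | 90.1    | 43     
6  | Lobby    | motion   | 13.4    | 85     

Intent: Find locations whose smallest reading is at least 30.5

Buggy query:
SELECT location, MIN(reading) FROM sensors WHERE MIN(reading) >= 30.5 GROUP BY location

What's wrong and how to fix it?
Bug: MIN() in WHERE is a misuse of aggregate

Fix: Replace WHERE with HAVING after the GROUP BY

Corrected query:
SELECT location, MIN(reading) FROM sensors GROUP BY location HAVING MIN(reading) >= 30.5

Result:
(no rows)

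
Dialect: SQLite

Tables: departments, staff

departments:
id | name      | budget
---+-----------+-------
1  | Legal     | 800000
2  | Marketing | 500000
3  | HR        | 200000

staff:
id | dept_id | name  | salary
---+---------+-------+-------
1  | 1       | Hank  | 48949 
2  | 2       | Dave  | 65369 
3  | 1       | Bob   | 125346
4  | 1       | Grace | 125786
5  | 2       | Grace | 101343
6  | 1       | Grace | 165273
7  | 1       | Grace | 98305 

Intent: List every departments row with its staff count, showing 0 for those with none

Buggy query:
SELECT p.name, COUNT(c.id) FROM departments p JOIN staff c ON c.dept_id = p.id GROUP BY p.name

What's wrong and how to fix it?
Bug: An inner join excludes parents with zero children

Fix: Use LEFT JOIN so parents without children still appear (COUNT(c.id) gives 0)

Corrected query:
SELECT p.name, COUNT(c.id) FROM departments p LEFT JOIN staff c ON c.dept_id = p.id GROUP BY p.name

Result:
name      | COUNT(c.id)
----------+------------
HR        | 0          
Legal     | 5          
Marketing | 2          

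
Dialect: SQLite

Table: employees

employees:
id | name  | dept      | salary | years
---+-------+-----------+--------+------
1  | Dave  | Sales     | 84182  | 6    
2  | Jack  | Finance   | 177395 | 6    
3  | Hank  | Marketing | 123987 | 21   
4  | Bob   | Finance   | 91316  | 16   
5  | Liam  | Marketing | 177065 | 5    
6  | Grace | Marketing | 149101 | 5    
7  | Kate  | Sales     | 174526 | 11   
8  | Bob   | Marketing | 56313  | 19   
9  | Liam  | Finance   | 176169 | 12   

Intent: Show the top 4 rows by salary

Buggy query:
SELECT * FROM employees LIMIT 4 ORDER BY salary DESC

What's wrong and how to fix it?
Bug: LIMIT must come after ORDER BY

Fix: Swap the clauses: ORDER BY first, then LIMIT

Corrected query:
SELECT * FROM employees ORDER BY salary DESC LIMIT 4

Result:
id | name | dept      | salary | years
---+------+-----------+--------+------
2  | Jack | Finance   | 177395 | 6    
5  | Liam | Marketing | 177065 | 5    
9  | Liam | Finance   | 176169 | 12   
7  | Kate | Sales     | 174526 | 11   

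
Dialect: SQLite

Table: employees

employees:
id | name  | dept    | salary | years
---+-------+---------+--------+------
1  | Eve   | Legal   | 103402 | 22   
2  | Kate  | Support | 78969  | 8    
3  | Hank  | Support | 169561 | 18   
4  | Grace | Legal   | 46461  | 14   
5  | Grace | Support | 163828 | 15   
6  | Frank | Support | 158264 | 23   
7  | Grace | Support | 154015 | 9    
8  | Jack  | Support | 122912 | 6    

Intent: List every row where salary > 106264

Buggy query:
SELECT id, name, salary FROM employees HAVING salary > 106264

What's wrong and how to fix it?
Bug: HAVING filters the output of aggregation, but this query has no GROUP BY and no aggregate functions, so SQLite rejects it (HAVING clause on a non-aggregate query); the condition here is per row

Fix: Use WHERE for row-level filtering

Corrected query:
SELECT id, name, salary FROM employees WHERE salary > 106264

Result:
id | name  | salary
---+-------+-------
3  | Hank  | 169561
5  | Grace | 163828
6  | Frank | 158264
7  | Grace | 154015
8  | Jack  | 122912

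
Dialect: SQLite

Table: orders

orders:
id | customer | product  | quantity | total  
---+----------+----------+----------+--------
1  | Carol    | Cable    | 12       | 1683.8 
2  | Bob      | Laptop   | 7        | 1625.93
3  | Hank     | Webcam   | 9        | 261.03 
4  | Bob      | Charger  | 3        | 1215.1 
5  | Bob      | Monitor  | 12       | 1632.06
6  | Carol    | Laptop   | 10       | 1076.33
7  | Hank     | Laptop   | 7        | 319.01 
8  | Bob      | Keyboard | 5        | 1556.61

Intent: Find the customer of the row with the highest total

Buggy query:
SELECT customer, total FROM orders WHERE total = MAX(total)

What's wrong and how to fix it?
Bug: MAX(total) is an aggregate and cannot be used directly in WHERE

Fix: Wrap MAX in a scalar subquery so WHERE compares against a single value

Corrected query:
SELECT customer, total FROM orders WHERE total = (SELECT MAX(total) FROM orders)

Result:
customer | total 
---------+-------
Carol    | 1683.8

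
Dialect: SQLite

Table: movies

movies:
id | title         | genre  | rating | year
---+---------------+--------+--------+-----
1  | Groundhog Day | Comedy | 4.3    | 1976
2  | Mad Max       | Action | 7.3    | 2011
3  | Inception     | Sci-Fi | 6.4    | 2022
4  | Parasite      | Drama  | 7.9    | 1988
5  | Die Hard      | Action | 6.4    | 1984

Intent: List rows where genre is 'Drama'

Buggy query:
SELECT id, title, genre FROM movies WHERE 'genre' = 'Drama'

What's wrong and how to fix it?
Bug: Single quotes denote string literals in SQL; the column name is being compared as a constant string

Fix: Reference the column as genre without single quotes

Corrected query:
SELECT id, title, genre FROM movies WHERE genre = 'Drama'

Result:
id | title    | genre
---+----------+------
4  | Parasite | Drama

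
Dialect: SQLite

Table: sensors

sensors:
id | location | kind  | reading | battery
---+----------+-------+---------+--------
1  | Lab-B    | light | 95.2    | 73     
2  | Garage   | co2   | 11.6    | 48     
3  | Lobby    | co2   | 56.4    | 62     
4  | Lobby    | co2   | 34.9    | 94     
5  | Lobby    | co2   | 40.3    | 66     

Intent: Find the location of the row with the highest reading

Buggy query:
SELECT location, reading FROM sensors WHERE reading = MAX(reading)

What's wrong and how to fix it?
Bug: WHERE is evaluated per row; an aggregate over the whole table isn't defined there

Fix: Use a subquery: WHERE reading = (SELECT MAX(reading) FROM sensors)

Corrected query:
SELECT location, reading FROM sensors WHERE reading = (SELECT MAX(reading) FROM sensors)

Result:
location | reading
---------+--------
Lab-B    | 95.2   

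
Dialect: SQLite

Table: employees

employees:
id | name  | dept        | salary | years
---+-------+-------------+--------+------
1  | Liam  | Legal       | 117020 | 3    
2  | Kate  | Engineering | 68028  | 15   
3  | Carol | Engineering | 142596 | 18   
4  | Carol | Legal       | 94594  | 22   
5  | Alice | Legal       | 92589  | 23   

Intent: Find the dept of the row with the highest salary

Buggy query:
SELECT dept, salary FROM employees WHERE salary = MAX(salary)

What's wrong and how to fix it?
Bug: MAX(salary) is an aggregate and cannot be used directly in WHERE

Fix: Wrap MAX in a scalar subquery so WHERE compares against a single value

Corrected query:
SELECT dept, salary FROM employees WHERE salary = (SELECT MAX(salary) FROM employees)

Result:
dept        | salary
------------+-------
Engineering | 142596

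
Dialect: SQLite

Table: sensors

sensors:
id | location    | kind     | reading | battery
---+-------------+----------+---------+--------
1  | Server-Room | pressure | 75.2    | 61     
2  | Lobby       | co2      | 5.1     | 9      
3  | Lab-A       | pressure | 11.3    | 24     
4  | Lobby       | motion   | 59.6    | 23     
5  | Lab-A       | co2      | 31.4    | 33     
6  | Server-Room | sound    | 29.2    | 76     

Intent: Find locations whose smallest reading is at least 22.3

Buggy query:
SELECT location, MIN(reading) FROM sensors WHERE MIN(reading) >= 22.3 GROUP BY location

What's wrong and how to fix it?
Bug: Aggregates like MIN are computed per group after WHERE runs

Fix: Use HAVING for the per-group MIN condition

Corrected query:
SELECT location, MIN(reading) FROM sensors GROUP BY location HAVING MIN(reading) >= 22.3

Result:
location    | MIN(reading)
------------+-------------
Server-Room | 29.2        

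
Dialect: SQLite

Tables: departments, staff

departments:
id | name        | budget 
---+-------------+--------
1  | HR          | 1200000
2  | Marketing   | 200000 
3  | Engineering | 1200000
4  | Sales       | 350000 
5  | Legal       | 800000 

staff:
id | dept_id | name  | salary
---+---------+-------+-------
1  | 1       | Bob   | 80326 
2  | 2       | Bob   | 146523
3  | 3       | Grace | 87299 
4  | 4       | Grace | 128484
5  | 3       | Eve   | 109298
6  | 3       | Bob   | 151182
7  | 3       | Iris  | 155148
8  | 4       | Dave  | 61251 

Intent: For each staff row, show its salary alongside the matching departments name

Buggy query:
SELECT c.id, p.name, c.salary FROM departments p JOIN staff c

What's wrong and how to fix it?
Bug: JOIN with no ON clause produces a cartesian product; every staff row pairs with every departments row

Fix: Add ON c.dept_id = p.id to the JOIN

Corrected query:
SELECT c.id, p.name, c.salary FROM departments p JOIN staff c ON c.dept_id = p.id

Result:
id | name        | salary
---+-------------+-------
1  | HR          | 80326 
2  | Marketing   | 146523
3  | Engineering | 87299 
4  | Sales       | 128484
5  | Engineering | 109298
6  | Engineering | 151182
7  | Engineering | 155148
8  | Sales       | 61251 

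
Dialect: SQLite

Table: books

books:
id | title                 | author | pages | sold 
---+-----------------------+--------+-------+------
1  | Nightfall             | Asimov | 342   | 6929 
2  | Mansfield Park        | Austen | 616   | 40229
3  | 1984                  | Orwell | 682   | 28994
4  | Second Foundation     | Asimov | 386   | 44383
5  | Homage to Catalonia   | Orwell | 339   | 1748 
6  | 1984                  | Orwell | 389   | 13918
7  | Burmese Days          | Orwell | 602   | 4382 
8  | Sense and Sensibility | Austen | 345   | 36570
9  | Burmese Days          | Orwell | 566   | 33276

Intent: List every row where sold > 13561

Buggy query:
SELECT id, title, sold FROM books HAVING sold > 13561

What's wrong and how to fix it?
Bug: This is a non-aggregate query (no GROUP BY, no aggregates), so in SQLite the HAVING clause is invalid here; a row-level condition belongs in WHERE

Fix: Replace HAVING with WHERE since the condition applies to individual rows

Corrected query:
SELECT id, title, sold FROM books WHERE sold > 13561

Result:
id | title                 | sold 
---+-----------------------+------
2  | Mansfield Park        | 40229
3  | 1984                  | 28994
4  | Second Foundation     | 44383
6  | 1984                  | 13918
8  | Sense and Sensibility | 36570
9  | Burmese Days          | 33276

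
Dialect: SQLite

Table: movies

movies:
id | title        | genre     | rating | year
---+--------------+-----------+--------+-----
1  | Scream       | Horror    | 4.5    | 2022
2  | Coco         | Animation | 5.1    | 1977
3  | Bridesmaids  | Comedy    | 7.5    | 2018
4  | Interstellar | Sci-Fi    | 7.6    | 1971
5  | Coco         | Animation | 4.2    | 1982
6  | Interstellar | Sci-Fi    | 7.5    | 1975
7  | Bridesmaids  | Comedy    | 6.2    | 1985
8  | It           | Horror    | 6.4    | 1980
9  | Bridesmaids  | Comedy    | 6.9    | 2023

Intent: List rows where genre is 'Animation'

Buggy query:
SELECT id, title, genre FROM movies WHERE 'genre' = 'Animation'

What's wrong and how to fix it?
Bug: Single quotes denote string literals in SQL; the column name is being compared as a constant string

Fix: Reference the column as genre without single quotes

Corrected query:
SELECT id, title, genre FROM movies WHERE genre = 'Animation'

Result:
id | title | genre    
---+-------+----------
2  | Coco  | Animation
5  | Coco  | Animation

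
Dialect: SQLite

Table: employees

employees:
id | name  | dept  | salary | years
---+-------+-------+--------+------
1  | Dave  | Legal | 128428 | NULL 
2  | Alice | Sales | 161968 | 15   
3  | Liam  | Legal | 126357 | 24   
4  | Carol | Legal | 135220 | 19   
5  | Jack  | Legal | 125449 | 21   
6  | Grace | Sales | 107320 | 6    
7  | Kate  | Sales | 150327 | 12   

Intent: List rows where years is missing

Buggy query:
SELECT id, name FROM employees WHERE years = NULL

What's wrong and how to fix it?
Bug: '= NULL' is always unknown in SQL three-valued logic, so no rows match

Fix: Use IS NULL to test for NULL

Corrected query:
SELECT id, name FROM employees WHERE years IS NULL

Result:
id | name
---+-----
1  | Dave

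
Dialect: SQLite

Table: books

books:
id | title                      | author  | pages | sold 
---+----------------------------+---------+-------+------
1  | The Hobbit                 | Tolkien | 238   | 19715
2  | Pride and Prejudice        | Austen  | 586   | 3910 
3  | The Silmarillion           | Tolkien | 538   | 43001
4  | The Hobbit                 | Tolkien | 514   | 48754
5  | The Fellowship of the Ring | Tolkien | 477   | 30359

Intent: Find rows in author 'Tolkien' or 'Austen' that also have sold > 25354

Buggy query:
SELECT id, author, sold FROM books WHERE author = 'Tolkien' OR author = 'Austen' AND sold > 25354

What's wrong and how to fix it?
Bug: Without parentheses, AND is evaluated before OR, so the sold filter only applies to the 'Austen' branch

Fix: Add parentheses around the OR so the AND applies to both alternatives

Corrected query:
SELECT id, author, sold FROM books WHERE (author = 'Tolkien' OR author = 'Austen') AND sold > 25354

Result:
id | author  | sold 
---+---------+------
3  | Tolkien | 43001
4  | Tolkien | 48754
5  | Tolkien | 30359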